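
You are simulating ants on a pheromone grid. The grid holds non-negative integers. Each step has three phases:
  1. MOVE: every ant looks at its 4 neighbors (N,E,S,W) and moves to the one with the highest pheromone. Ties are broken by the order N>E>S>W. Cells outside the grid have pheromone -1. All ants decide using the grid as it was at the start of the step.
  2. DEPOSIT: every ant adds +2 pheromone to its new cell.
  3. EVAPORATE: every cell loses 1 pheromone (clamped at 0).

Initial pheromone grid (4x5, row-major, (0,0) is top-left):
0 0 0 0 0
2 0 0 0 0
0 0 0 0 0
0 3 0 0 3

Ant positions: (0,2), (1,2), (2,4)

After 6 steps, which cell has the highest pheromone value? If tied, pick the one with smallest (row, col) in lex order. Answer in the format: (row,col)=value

Step 1: ant0:(0,2)->E->(0,3) | ant1:(1,2)->N->(0,2) | ant2:(2,4)->S->(3,4)
  grid max=4 at (3,4)
Step 2: ant0:(0,3)->W->(0,2) | ant1:(0,2)->E->(0,3) | ant2:(3,4)->N->(2,4)
  grid max=3 at (3,4)
Step 3: ant0:(0,2)->E->(0,3) | ant1:(0,3)->W->(0,2) | ant2:(2,4)->S->(3,4)
  grid max=4 at (3,4)
Step 4: ant0:(0,3)->W->(0,2) | ant1:(0,2)->E->(0,3) | ant2:(3,4)->N->(2,4)
  grid max=4 at (0,2)
Step 5: ant0:(0,2)->E->(0,3) | ant1:(0,3)->W->(0,2) | ant2:(2,4)->S->(3,4)
  grid max=5 at (0,2)
Step 6: ant0:(0,3)->W->(0,2) | ant1:(0,2)->E->(0,3) | ant2:(3,4)->N->(2,4)
  grid max=6 at (0,2)
Final grid:
  0 0 6 6 0
  0 0 0 0 0
  0 0 0 0 1
  0 0 0 0 3
Max pheromone 6 at (0,2)

Answer: (0,2)=6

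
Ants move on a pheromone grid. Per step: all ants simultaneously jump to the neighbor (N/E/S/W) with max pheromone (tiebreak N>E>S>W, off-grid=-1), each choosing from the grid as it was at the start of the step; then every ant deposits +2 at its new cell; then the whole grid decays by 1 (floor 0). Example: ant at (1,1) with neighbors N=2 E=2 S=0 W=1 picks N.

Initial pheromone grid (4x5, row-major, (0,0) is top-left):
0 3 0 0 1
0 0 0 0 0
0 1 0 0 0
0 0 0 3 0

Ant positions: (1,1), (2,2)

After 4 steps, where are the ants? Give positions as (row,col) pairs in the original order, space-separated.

Step 1: ant0:(1,1)->N->(0,1) | ant1:(2,2)->W->(2,1)
  grid max=4 at (0,1)
Step 2: ant0:(0,1)->E->(0,2) | ant1:(2,1)->N->(1,1)
  grid max=3 at (0,1)
Step 3: ant0:(0,2)->W->(0,1) | ant1:(1,1)->N->(0,1)
  grid max=6 at (0,1)
Step 4: ant0:(0,1)->E->(0,2) | ant1:(0,1)->E->(0,2)
  grid max=5 at (0,1)

(0,2) (0,2)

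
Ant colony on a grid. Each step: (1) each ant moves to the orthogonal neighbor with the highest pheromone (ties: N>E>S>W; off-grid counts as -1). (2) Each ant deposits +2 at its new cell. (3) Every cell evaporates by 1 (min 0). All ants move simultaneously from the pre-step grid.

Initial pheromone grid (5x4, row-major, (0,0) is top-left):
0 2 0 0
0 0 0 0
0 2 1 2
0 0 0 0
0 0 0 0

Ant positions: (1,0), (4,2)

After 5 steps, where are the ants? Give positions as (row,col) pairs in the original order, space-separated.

Step 1: ant0:(1,0)->N->(0,0) | ant1:(4,2)->N->(3,2)
  grid max=1 at (0,0)
Step 2: ant0:(0,0)->E->(0,1) | ant1:(3,2)->N->(2,2)
  grid max=2 at (0,1)
Step 3: ant0:(0,1)->E->(0,2) | ant1:(2,2)->N->(1,2)
  grid max=1 at (0,1)
Step 4: ant0:(0,2)->S->(1,2) | ant1:(1,2)->N->(0,2)
  grid max=2 at (0,2)
Step 5: ant0:(1,2)->N->(0,2) | ant1:(0,2)->S->(1,2)
  grid max=3 at (0,2)

(0,2) (1,2)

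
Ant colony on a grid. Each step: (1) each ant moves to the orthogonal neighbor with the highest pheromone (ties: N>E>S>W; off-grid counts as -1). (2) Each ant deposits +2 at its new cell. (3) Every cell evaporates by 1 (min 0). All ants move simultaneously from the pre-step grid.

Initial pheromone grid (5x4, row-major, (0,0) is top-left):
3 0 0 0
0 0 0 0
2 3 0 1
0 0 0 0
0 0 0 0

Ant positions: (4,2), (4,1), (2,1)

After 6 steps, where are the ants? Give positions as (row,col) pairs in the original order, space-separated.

Step 1: ant0:(4,2)->N->(3,2) | ant1:(4,1)->N->(3,1) | ant2:(2,1)->W->(2,0)
  grid max=3 at (2,0)
Step 2: ant0:(3,2)->W->(3,1) | ant1:(3,1)->N->(2,1) | ant2:(2,0)->E->(2,1)
  grid max=5 at (2,1)
Step 3: ant0:(3,1)->N->(2,1) | ant1:(2,1)->S->(3,1) | ant2:(2,1)->S->(3,1)
  grid max=6 at (2,1)
Step 4: ant0:(2,1)->S->(3,1) | ant1:(3,1)->N->(2,1) | ant2:(3,1)->N->(2,1)
  grid max=9 at (2,1)
Step 5: ant0:(3,1)->N->(2,1) | ant1:(2,1)->S->(3,1) | ant2:(2,1)->S->(3,1)
  grid max=10 at (2,1)
Step 6: ant0:(2,1)->S->(3,1) | ant1:(3,1)->N->(2,1) | ant2:(3,1)->N->(2,1)
  grid max=13 at (2,1)

(3,1) (2,1) (2,1)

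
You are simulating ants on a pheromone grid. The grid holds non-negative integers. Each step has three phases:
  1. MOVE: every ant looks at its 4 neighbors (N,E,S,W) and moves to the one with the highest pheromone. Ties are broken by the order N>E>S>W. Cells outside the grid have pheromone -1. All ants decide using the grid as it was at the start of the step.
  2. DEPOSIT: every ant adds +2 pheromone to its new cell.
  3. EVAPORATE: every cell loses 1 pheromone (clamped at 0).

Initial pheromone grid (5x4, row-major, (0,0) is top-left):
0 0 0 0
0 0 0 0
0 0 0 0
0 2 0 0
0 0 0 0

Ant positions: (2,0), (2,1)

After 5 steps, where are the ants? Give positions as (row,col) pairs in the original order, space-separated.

Step 1: ant0:(2,0)->N->(1,0) | ant1:(2,1)->S->(3,1)
  grid max=3 at (3,1)
Step 2: ant0:(1,0)->N->(0,0) | ant1:(3,1)->N->(2,1)
  grid max=2 at (3,1)
Step 3: ant0:(0,0)->E->(0,1) | ant1:(2,1)->S->(3,1)
  grid max=3 at (3,1)
Step 4: ant0:(0,1)->E->(0,2) | ant1:(3,1)->N->(2,1)
  grid max=2 at (3,1)
Step 5: ant0:(0,2)->E->(0,3) | ant1:(2,1)->S->(3,1)
  grid max=3 at (3,1)

(0,3) (3,1)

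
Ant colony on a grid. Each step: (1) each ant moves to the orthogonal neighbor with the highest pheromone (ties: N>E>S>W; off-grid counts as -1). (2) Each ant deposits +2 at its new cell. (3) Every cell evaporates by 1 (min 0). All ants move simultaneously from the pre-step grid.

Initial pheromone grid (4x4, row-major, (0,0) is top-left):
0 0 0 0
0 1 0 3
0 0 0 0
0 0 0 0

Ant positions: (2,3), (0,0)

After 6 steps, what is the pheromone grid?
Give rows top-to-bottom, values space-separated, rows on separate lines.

After step 1: ants at (1,3),(0,1)
  0 1 0 0
  0 0 0 4
  0 0 0 0
  0 0 0 0
After step 2: ants at (0,3),(0,2)
  0 0 1 1
  0 0 0 3
  0 0 0 0
  0 0 0 0
After step 3: ants at (1,3),(0,3)
  0 0 0 2
  0 0 0 4
  0 0 0 0
  0 0 0 0
After step 4: ants at (0,3),(1,3)
  0 0 0 3
  0 0 0 5
  0 0 0 0
  0 0 0 0
After step 5: ants at (1,3),(0,3)
  0 0 0 4
  0 0 0 6
  0 0 0 0
  0 0 0 0
After step 6: ants at (0,3),(1,3)
  0 0 0 5
  0 0 0 7
  0 0 0 0
  0 0 0 0

0 0 0 5
0 0 0 7
0 0 0 0
0 0 0 0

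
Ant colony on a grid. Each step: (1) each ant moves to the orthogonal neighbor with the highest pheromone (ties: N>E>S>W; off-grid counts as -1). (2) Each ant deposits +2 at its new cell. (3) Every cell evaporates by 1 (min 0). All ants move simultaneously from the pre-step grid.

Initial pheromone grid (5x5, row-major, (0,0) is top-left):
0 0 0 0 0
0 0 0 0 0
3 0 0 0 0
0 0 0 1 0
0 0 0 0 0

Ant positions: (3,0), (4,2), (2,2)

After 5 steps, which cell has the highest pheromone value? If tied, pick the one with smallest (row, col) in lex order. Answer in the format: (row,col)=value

Step 1: ant0:(3,0)->N->(2,0) | ant1:(4,2)->N->(3,2) | ant2:(2,2)->N->(1,2)
  grid max=4 at (2,0)
Step 2: ant0:(2,0)->N->(1,0) | ant1:(3,2)->N->(2,2) | ant2:(1,2)->N->(0,2)
  grid max=3 at (2,0)
Step 3: ant0:(1,0)->S->(2,0) | ant1:(2,2)->N->(1,2) | ant2:(0,2)->E->(0,3)
  grid max=4 at (2,0)
Step 4: ant0:(2,0)->N->(1,0) | ant1:(1,2)->N->(0,2) | ant2:(0,3)->E->(0,4)
  grid max=3 at (2,0)
Step 5: ant0:(1,0)->S->(2,0) | ant1:(0,2)->E->(0,3) | ant2:(0,4)->S->(1,4)
  grid max=4 at (2,0)
Final grid:
  0 0 0 1 0
  0 0 0 0 1
  4 0 0 0 0
  0 0 0 0 0
  0 0 0 0 0
Max pheromone 4 at (2,0)

Answer: (2,0)=4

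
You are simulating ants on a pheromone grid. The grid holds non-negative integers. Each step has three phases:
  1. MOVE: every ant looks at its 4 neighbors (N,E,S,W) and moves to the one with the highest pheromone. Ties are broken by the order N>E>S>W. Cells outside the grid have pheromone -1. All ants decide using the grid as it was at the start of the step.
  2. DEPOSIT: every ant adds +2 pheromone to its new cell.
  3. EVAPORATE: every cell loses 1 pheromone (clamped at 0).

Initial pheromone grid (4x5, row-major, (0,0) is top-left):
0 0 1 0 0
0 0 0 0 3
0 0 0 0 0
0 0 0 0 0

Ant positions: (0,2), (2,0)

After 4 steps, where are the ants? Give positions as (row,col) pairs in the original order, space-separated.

Step 1: ant0:(0,2)->E->(0,3) | ant1:(2,0)->N->(1,0)
  grid max=2 at (1,4)
Step 2: ant0:(0,3)->E->(0,4) | ant1:(1,0)->N->(0,0)
  grid max=1 at (0,0)
Step 3: ant0:(0,4)->S->(1,4) | ant1:(0,0)->E->(0,1)
  grid max=2 at (1,4)
Step 4: ant0:(1,4)->N->(0,4) | ant1:(0,1)->E->(0,2)
  grid max=1 at (0,2)

(0,4) (0,2)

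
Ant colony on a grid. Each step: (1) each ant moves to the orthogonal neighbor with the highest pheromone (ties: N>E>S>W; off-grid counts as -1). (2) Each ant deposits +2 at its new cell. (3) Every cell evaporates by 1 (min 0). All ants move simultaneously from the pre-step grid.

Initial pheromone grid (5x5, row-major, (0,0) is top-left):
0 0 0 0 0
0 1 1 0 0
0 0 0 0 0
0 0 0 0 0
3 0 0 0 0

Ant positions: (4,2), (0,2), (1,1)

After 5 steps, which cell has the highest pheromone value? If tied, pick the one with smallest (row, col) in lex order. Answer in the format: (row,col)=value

Answer: (1,2)=12

Derivation:
Step 1: ant0:(4,2)->N->(3,2) | ant1:(0,2)->S->(1,2) | ant2:(1,1)->E->(1,2)
  grid max=4 at (1,2)
Step 2: ant0:(3,2)->N->(2,2) | ant1:(1,2)->N->(0,2) | ant2:(1,2)->N->(0,2)
  grid max=3 at (0,2)
Step 3: ant0:(2,2)->N->(1,2) | ant1:(0,2)->S->(1,2) | ant2:(0,2)->S->(1,2)
  grid max=8 at (1,2)
Step 4: ant0:(1,2)->N->(0,2) | ant1:(1,2)->N->(0,2) | ant2:(1,2)->N->(0,2)
  grid max=7 at (0,2)
Step 5: ant0:(0,2)->S->(1,2) | ant1:(0,2)->S->(1,2) | ant2:(0,2)->S->(1,2)
  grid max=12 at (1,2)
Final grid:
  0 0 6 0 0
  0 0 12 0 0
  0 0 0 0 0
  0 0 0 0 0
  0 0 0 0 0
Max pheromone 12 at (1,2)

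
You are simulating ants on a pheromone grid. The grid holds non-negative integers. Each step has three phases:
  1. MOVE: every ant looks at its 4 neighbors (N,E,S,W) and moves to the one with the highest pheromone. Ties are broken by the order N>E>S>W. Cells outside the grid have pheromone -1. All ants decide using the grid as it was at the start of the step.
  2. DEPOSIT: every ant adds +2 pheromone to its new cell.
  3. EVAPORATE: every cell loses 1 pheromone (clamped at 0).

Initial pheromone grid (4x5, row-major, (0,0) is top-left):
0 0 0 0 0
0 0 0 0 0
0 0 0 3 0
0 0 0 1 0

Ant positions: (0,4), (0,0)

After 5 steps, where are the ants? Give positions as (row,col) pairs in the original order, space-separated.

Step 1: ant0:(0,4)->S->(1,4) | ant1:(0,0)->E->(0,1)
  grid max=2 at (2,3)
Step 2: ant0:(1,4)->N->(0,4) | ant1:(0,1)->E->(0,2)
  grid max=1 at (0,2)
Step 3: ant0:(0,4)->S->(1,4) | ant1:(0,2)->E->(0,3)
  grid max=1 at (0,3)
Step 4: ant0:(1,4)->N->(0,4) | ant1:(0,3)->E->(0,4)
  grid max=3 at (0,4)
Step 5: ant0:(0,4)->S->(1,4) | ant1:(0,4)->S->(1,4)
  grid max=3 at (1,4)

(1,4) (1,4)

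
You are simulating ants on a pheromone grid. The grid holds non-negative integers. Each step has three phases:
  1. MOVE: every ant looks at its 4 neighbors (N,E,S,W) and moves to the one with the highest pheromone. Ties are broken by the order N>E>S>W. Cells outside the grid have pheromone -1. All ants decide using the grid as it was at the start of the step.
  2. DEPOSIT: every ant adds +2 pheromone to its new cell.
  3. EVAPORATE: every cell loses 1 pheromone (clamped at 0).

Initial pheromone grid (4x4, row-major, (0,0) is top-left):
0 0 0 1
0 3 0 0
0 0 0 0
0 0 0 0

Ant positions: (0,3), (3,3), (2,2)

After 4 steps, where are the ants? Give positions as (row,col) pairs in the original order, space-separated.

Step 1: ant0:(0,3)->S->(1,3) | ant1:(3,3)->N->(2,3) | ant2:(2,2)->N->(1,2)
  grid max=2 at (1,1)
Step 2: ant0:(1,3)->S->(2,3) | ant1:(2,3)->N->(1,3) | ant2:(1,2)->W->(1,1)
  grid max=3 at (1,1)
Step 3: ant0:(2,3)->N->(1,3) | ant1:(1,3)->S->(2,3) | ant2:(1,1)->N->(0,1)
  grid max=3 at (1,3)
Step 4: ant0:(1,3)->S->(2,3) | ant1:(2,3)->N->(1,3) | ant2:(0,1)->S->(1,1)
  grid max=4 at (1,3)

(2,3) (1,3) (1,1)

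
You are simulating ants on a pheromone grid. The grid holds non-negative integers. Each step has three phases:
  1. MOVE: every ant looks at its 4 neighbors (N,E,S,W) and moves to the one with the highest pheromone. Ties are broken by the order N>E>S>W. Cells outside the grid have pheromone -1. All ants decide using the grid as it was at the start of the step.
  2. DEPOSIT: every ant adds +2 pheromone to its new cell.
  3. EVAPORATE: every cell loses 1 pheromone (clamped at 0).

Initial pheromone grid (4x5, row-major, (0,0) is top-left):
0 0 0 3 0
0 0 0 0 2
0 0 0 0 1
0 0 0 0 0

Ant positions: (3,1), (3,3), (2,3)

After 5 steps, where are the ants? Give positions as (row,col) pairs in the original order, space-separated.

Step 1: ant0:(3,1)->N->(2,1) | ant1:(3,3)->N->(2,3) | ant2:(2,3)->E->(2,4)
  grid max=2 at (0,3)
Step 2: ant0:(2,1)->N->(1,1) | ant1:(2,3)->E->(2,4) | ant2:(2,4)->N->(1,4)
  grid max=3 at (2,4)
Step 3: ant0:(1,1)->N->(0,1) | ant1:(2,4)->N->(1,4) | ant2:(1,4)->S->(2,4)
  grid max=4 at (2,4)
Step 4: ant0:(0,1)->E->(0,2) | ant1:(1,4)->S->(2,4) | ant2:(2,4)->N->(1,4)
  grid max=5 at (2,4)
Step 5: ant0:(0,2)->E->(0,3) | ant1:(2,4)->N->(1,4) | ant2:(1,4)->S->(2,4)
  grid max=6 at (2,4)

(0,3) (1,4) (2,4)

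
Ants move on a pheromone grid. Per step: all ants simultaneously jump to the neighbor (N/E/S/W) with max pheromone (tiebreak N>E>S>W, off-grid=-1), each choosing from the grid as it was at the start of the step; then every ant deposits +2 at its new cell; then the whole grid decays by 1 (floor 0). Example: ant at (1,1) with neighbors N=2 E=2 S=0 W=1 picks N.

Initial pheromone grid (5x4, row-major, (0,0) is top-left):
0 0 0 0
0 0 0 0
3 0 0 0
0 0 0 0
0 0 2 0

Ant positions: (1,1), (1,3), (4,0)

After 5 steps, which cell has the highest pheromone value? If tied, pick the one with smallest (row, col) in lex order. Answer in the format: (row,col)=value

Step 1: ant0:(1,1)->N->(0,1) | ant1:(1,3)->N->(0,3) | ant2:(4,0)->N->(3,0)
  grid max=2 at (2,0)
Step 2: ant0:(0,1)->E->(0,2) | ant1:(0,3)->S->(1,3) | ant2:(3,0)->N->(2,0)
  grid max=3 at (2,0)
Step 3: ant0:(0,2)->E->(0,3) | ant1:(1,3)->N->(0,3) | ant2:(2,0)->N->(1,0)
  grid max=3 at (0,3)
Step 4: ant0:(0,3)->S->(1,3) | ant1:(0,3)->S->(1,3) | ant2:(1,0)->S->(2,0)
  grid max=3 at (1,3)
Step 5: ant0:(1,3)->N->(0,3) | ant1:(1,3)->N->(0,3) | ant2:(2,0)->N->(1,0)
  grid max=5 at (0,3)
Final grid:
  0 0 0 5
  1 0 0 2
  2 0 0 0
  0 0 0 0
  0 0 0 0
Max pheromone 5 at (0,3)

Answer: (0,3)=5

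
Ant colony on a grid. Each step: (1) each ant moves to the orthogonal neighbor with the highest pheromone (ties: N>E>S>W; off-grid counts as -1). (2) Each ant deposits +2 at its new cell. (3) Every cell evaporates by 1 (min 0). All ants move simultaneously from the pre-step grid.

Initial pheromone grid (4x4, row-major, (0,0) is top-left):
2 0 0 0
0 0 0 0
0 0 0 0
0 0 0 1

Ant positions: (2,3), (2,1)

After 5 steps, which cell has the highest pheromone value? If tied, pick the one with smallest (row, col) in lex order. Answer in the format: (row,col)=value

Answer: (3,3)=2

Derivation:
Step 1: ant0:(2,3)->S->(3,3) | ant1:(2,1)->N->(1,1)
  grid max=2 at (3,3)
Step 2: ant0:(3,3)->N->(2,3) | ant1:(1,1)->N->(0,1)
  grid max=1 at (0,1)
Step 3: ant0:(2,3)->S->(3,3) | ant1:(0,1)->E->(0,2)
  grid max=2 at (3,3)
Step 4: ant0:(3,3)->N->(2,3) | ant1:(0,2)->E->(0,3)
  grid max=1 at (0,3)
Step 5: ant0:(2,3)->S->(3,3) | ant1:(0,3)->S->(1,3)
  grid max=2 at (3,3)
Final grid:
  0 0 0 0
  0 0 0 1
  0 0 0 0
  0 0 0 2
Max pheromone 2 at (3,3)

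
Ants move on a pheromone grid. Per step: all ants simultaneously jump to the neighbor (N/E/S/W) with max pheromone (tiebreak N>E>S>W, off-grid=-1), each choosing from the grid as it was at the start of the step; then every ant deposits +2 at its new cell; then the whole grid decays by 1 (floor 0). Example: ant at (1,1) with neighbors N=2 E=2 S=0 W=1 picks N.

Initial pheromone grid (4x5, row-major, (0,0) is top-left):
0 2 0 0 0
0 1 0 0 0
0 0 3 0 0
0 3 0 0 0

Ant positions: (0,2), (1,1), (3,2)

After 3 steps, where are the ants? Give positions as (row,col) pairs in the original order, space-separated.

Step 1: ant0:(0,2)->W->(0,1) | ant1:(1,1)->N->(0,1) | ant2:(3,2)->N->(2,2)
  grid max=5 at (0,1)
Step 2: ant0:(0,1)->E->(0,2) | ant1:(0,1)->E->(0,2) | ant2:(2,2)->N->(1,2)
  grid max=4 at (0,1)
Step 3: ant0:(0,2)->W->(0,1) | ant1:(0,2)->W->(0,1) | ant2:(1,2)->N->(0,2)
  grid max=7 at (0,1)

(0,1) (0,1) (0,2)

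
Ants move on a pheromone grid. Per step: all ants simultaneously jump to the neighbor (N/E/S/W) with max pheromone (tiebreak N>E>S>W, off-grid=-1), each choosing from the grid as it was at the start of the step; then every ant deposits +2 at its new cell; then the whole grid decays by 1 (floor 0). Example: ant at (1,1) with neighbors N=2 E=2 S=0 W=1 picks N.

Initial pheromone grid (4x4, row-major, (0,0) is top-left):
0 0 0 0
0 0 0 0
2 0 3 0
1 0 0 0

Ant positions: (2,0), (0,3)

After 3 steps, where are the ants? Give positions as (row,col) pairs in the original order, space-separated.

Step 1: ant0:(2,0)->S->(3,0) | ant1:(0,3)->S->(1,3)
  grid max=2 at (2,2)
Step 2: ant0:(3,0)->N->(2,0) | ant1:(1,3)->N->(0,3)
  grid max=2 at (2,0)
Step 3: ant0:(2,0)->S->(3,0) | ant1:(0,3)->S->(1,3)
  grid max=2 at (3,0)

(3,0) (1,3)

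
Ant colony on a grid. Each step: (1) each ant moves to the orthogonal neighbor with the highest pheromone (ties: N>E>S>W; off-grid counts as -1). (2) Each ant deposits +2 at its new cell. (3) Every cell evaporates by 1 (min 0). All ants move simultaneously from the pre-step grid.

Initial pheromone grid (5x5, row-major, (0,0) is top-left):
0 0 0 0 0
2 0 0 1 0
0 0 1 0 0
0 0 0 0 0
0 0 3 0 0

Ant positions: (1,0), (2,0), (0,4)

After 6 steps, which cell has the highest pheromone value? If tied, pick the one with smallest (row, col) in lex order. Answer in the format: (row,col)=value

Answer: (1,0)=8

Derivation:
Step 1: ant0:(1,0)->N->(0,0) | ant1:(2,0)->N->(1,0) | ant2:(0,4)->S->(1,4)
  grid max=3 at (1,0)
Step 2: ant0:(0,0)->S->(1,0) | ant1:(1,0)->N->(0,0) | ant2:(1,4)->N->(0,4)
  grid max=4 at (1,0)
Step 3: ant0:(1,0)->N->(0,0) | ant1:(0,0)->S->(1,0) | ant2:(0,4)->S->(1,4)
  grid max=5 at (1,0)
Step 4: ant0:(0,0)->S->(1,0) | ant1:(1,0)->N->(0,0) | ant2:(1,4)->N->(0,4)
  grid max=6 at (1,0)
Step 5: ant0:(1,0)->N->(0,0) | ant1:(0,0)->S->(1,0) | ant2:(0,4)->S->(1,4)
  grid max=7 at (1,0)
Step 6: ant0:(0,0)->S->(1,0) | ant1:(1,0)->N->(0,0) | ant2:(1,4)->N->(0,4)
  grid max=8 at (1,0)
Final grid:
  6 0 0 0 1
  8 0 0 0 0
  0 0 0 0 0
  0 0 0 0 0
  0 0 0 0 0
Max pheromone 8 at (1,0)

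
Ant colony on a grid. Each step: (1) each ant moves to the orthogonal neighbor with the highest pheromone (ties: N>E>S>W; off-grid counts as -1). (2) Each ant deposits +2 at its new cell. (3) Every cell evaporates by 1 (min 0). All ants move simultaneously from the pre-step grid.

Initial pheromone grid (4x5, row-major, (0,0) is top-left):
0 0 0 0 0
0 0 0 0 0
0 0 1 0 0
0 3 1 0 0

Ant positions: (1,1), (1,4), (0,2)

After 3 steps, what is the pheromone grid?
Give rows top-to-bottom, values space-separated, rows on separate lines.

After step 1: ants at (0,1),(0,4),(0,3)
  0 1 0 1 1
  0 0 0 0 0
  0 0 0 0 0
  0 2 0 0 0
After step 2: ants at (0,2),(0,3),(0,4)
  0 0 1 2 2
  0 0 0 0 0
  0 0 0 0 0
  0 1 0 0 0
After step 3: ants at (0,3),(0,4),(0,3)
  0 0 0 5 3
  0 0 0 0 0
  0 0 0 0 0
  0 0 0 0 0

0 0 0 5 3
0 0 0 0 0
0 0 0 0 0
0 0 0 0 0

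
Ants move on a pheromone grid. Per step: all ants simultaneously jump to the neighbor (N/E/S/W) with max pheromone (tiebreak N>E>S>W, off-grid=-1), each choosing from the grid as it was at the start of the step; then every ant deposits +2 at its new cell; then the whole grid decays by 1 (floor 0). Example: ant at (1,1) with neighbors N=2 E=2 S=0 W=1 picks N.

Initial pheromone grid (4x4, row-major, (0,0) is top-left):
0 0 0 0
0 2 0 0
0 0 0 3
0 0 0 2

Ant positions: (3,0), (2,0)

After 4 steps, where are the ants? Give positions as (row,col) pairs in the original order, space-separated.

Step 1: ant0:(3,0)->N->(2,0) | ant1:(2,0)->N->(1,0)
  grid max=2 at (2,3)
Step 2: ant0:(2,0)->N->(1,0) | ant1:(1,0)->E->(1,1)
  grid max=2 at (1,0)
Step 3: ant0:(1,0)->E->(1,1) | ant1:(1,1)->W->(1,0)
  grid max=3 at (1,0)
Step 4: ant0:(1,1)->W->(1,0) | ant1:(1,0)->E->(1,1)
  grid max=4 at (1,0)

(1,0) (1,1)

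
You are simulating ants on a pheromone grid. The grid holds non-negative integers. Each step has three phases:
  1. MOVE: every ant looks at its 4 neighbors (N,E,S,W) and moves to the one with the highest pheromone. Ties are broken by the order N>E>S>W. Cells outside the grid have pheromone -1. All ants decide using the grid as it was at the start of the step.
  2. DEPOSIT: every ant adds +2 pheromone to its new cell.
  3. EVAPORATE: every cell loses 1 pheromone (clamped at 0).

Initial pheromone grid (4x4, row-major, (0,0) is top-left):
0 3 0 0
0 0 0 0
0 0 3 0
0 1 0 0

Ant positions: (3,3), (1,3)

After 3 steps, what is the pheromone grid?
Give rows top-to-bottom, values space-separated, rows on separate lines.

After step 1: ants at (2,3),(0,3)
  0 2 0 1
  0 0 0 0
  0 0 2 1
  0 0 0 0
After step 2: ants at (2,2),(1,3)
  0 1 0 0
  0 0 0 1
  0 0 3 0
  0 0 0 0
After step 3: ants at (1,2),(0,3)
  0 0 0 1
  0 0 1 0
  0 0 2 0
  0 0 0 0

0 0 0 1
0 0 1 0
0 0 2 0
0 0 0 0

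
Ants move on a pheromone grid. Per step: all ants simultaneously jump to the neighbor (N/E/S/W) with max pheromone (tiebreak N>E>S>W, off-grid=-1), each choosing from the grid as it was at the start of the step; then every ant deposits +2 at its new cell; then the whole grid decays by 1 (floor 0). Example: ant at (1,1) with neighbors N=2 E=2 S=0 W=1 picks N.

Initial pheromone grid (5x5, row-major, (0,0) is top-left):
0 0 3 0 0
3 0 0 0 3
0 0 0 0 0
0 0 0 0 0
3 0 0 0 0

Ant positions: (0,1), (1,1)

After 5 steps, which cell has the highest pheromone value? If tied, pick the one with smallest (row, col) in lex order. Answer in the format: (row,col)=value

Answer: (0,2)=4

Derivation:
Step 1: ant0:(0,1)->E->(0,2) | ant1:(1,1)->W->(1,0)
  grid max=4 at (0,2)
Step 2: ant0:(0,2)->E->(0,3) | ant1:(1,0)->N->(0,0)
  grid max=3 at (0,2)
Step 3: ant0:(0,3)->W->(0,2) | ant1:(0,0)->S->(1,0)
  grid max=4 at (0,2)
Step 4: ant0:(0,2)->E->(0,3) | ant1:(1,0)->N->(0,0)
  grid max=3 at (0,2)
Step 5: ant0:(0,3)->W->(0,2) | ant1:(0,0)->S->(1,0)
  grid max=4 at (0,2)
Final grid:
  0 0 4 0 0
  4 0 0 0 0
  0 0 0 0 0
  0 0 0 0 0
  0 0 0 0 0
Max pheromone 4 at (0,2)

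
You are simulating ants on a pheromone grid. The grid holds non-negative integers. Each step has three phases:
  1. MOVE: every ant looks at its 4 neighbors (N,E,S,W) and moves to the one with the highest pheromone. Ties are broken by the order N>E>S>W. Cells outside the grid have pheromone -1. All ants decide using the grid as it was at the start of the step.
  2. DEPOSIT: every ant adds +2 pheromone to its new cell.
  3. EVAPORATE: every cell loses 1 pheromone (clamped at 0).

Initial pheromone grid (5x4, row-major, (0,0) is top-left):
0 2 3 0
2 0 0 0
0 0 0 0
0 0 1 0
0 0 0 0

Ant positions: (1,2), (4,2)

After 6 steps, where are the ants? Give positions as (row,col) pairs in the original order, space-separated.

Step 1: ant0:(1,2)->N->(0,2) | ant1:(4,2)->N->(3,2)
  grid max=4 at (0,2)
Step 2: ant0:(0,2)->W->(0,1) | ant1:(3,2)->N->(2,2)
  grid max=3 at (0,2)
Step 3: ant0:(0,1)->E->(0,2) | ant1:(2,2)->S->(3,2)
  grid max=4 at (0,2)
Step 4: ant0:(0,2)->W->(0,1) | ant1:(3,2)->N->(2,2)
  grid max=3 at (0,2)
Step 5: ant0:(0,1)->E->(0,2) | ant1:(2,2)->S->(3,2)
  grid max=4 at (0,2)
Step 6: ant0:(0,2)->W->(0,1) | ant1:(3,2)->N->(2,2)
  grid max=3 at (0,2)

(0,1) (2,2)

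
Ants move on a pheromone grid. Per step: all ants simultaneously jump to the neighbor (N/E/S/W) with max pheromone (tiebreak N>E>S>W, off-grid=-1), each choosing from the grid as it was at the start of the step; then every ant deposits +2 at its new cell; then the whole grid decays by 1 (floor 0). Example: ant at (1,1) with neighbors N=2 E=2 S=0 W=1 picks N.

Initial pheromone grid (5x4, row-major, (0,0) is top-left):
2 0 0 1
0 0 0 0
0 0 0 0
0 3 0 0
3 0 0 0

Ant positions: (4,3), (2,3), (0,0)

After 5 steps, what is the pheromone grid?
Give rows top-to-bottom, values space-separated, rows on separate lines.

After step 1: ants at (3,3),(1,3),(0,1)
  1 1 0 0
  0 0 0 1
  0 0 0 0
  0 2 0 1
  2 0 0 0
After step 2: ants at (2,3),(0,3),(0,0)
  2 0 0 1
  0 0 0 0
  0 0 0 1
  0 1 0 0
  1 0 0 0
After step 3: ants at (1,3),(1,3),(0,1)
  1 1 0 0
  0 0 0 3
  0 0 0 0
  0 0 0 0
  0 0 0 0
After step 4: ants at (0,3),(0,3),(0,0)
  2 0 0 3
  0 0 0 2
  0 0 0 0
  0 0 0 0
  0 0 0 0
After step 5: ants at (1,3),(1,3),(0,1)
  1 1 0 2
  0 0 0 5
  0 0 0 0
  0 0 0 0
  0 0 0 0

1 1 0 2
0 0 0 5
0 0 0 0
0 0 0 0
0 0 0 0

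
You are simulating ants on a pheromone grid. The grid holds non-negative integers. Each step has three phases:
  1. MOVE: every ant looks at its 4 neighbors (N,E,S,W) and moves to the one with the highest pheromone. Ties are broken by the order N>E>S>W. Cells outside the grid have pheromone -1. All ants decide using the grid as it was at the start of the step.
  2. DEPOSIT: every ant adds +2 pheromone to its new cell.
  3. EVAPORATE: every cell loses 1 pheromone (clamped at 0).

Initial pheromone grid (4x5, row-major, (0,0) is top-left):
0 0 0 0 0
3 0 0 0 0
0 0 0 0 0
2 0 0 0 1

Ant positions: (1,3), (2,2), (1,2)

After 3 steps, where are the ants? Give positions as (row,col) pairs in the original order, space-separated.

Step 1: ant0:(1,3)->N->(0,3) | ant1:(2,2)->N->(1,2) | ant2:(1,2)->N->(0,2)
  grid max=2 at (1,0)
Step 2: ant0:(0,3)->W->(0,2) | ant1:(1,2)->N->(0,2) | ant2:(0,2)->E->(0,3)
  grid max=4 at (0,2)
Step 3: ant0:(0,2)->E->(0,3) | ant1:(0,2)->E->(0,3) | ant2:(0,3)->W->(0,2)
  grid max=5 at (0,2)

(0,3) (0,3) (0,2)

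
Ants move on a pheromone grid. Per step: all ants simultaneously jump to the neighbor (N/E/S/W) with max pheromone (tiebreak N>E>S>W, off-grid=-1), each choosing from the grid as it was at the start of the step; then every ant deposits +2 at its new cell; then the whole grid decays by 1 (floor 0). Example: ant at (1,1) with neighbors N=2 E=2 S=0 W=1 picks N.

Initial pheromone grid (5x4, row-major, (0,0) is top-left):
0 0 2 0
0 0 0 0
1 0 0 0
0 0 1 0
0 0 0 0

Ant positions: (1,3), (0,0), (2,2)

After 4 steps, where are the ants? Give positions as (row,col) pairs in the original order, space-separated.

Step 1: ant0:(1,3)->N->(0,3) | ant1:(0,0)->E->(0,1) | ant2:(2,2)->S->(3,2)
  grid max=2 at (3,2)
Step 2: ant0:(0,3)->W->(0,2) | ant1:(0,1)->E->(0,2) | ant2:(3,2)->N->(2,2)
  grid max=4 at (0,2)
Step 3: ant0:(0,2)->E->(0,3) | ant1:(0,2)->E->(0,3) | ant2:(2,2)->S->(3,2)
  grid max=3 at (0,2)
Step 4: ant0:(0,3)->W->(0,2) | ant1:(0,3)->W->(0,2) | ant2:(3,2)->N->(2,2)
  grid max=6 at (0,2)

(0,2) (0,2) (2,2)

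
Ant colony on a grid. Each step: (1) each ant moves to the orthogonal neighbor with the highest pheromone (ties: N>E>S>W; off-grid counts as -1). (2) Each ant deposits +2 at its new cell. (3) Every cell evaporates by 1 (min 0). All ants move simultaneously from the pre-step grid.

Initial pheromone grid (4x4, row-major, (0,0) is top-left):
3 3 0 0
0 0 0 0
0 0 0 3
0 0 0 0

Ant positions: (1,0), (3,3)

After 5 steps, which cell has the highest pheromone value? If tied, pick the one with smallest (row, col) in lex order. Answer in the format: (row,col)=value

Step 1: ant0:(1,0)->N->(0,0) | ant1:(3,3)->N->(2,3)
  grid max=4 at (0,0)
Step 2: ant0:(0,0)->E->(0,1) | ant1:(2,3)->N->(1,3)
  grid max=3 at (0,0)
Step 3: ant0:(0,1)->W->(0,0) | ant1:(1,3)->S->(2,3)
  grid max=4 at (0,0)
Step 4: ant0:(0,0)->E->(0,1) | ant1:(2,3)->N->(1,3)
  grid max=3 at (0,0)
Step 5: ant0:(0,1)->W->(0,0) | ant1:(1,3)->S->(2,3)
  grid max=4 at (0,0)
Final grid:
  4 2 0 0
  0 0 0 0
  0 0 0 4
  0 0 0 0
Max pheromone 4 at (0,0)

Answer: (0,0)=4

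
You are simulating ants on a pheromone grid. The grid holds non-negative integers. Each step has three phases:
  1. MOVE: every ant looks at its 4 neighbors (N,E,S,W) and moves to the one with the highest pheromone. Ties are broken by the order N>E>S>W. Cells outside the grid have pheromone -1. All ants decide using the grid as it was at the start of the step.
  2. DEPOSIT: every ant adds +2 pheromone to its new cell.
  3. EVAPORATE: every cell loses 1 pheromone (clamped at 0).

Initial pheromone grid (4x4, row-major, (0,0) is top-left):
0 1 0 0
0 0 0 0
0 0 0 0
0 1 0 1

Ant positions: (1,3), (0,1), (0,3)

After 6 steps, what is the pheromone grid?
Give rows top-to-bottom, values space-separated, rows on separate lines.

After step 1: ants at (0,3),(0,2),(1,3)
  0 0 1 1
  0 0 0 1
  0 0 0 0
  0 0 0 0
After step 2: ants at (1,3),(0,3),(0,3)
  0 0 0 4
  0 0 0 2
  0 0 0 0
  0 0 0 0
After step 3: ants at (0,3),(1,3),(1,3)
  0 0 0 5
  0 0 0 5
  0 0 0 0
  0 0 0 0
After step 4: ants at (1,3),(0,3),(0,3)
  0 0 0 8
  0 0 0 6
  0 0 0 0
  0 0 0 0
After step 5: ants at (0,3),(1,3),(1,3)
  0 0 0 9
  0 0 0 9
  0 0 0 0
  0 0 0 0
After step 6: ants at (1,3),(0,3),(0,3)
  0 0 0 12
  0 0 0 10
  0 0 0 0
  0 0 0 0

0 0 0 12
0 0 0 10
0 0 0 0
0 0 0 0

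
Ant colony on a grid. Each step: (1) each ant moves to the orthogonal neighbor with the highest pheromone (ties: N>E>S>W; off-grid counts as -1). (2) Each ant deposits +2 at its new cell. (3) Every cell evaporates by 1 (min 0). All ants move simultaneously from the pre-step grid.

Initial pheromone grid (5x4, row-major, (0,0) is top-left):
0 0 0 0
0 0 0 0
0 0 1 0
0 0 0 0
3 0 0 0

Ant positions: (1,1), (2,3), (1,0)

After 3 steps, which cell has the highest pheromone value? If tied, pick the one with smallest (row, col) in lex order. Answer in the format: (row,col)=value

Step 1: ant0:(1,1)->N->(0,1) | ant1:(2,3)->W->(2,2) | ant2:(1,0)->N->(0,0)
  grid max=2 at (2,2)
Step 2: ant0:(0,1)->W->(0,0) | ant1:(2,2)->N->(1,2) | ant2:(0,0)->E->(0,1)
  grid max=2 at (0,0)
Step 3: ant0:(0,0)->E->(0,1) | ant1:(1,2)->S->(2,2) | ant2:(0,1)->W->(0,0)
  grid max=3 at (0,0)
Final grid:
  3 3 0 0
  0 0 0 0
  0 0 2 0
  0 0 0 0
  0 0 0 0
Max pheromone 3 at (0,0)

Answer: (0,0)=3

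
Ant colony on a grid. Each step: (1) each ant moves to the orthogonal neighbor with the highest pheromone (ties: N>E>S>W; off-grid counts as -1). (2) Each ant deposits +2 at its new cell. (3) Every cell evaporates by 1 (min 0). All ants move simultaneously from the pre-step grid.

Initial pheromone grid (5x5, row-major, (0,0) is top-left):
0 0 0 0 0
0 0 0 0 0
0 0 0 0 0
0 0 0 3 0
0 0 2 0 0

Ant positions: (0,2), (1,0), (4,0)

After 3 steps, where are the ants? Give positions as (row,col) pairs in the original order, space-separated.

Step 1: ant0:(0,2)->E->(0,3) | ant1:(1,0)->N->(0,0) | ant2:(4,0)->N->(3,0)
  grid max=2 at (3,3)
Step 2: ant0:(0,3)->E->(0,4) | ant1:(0,0)->E->(0,1) | ant2:(3,0)->N->(2,0)
  grid max=1 at (0,1)
Step 3: ant0:(0,4)->S->(1,4) | ant1:(0,1)->E->(0,2) | ant2:(2,0)->N->(1,0)
  grid max=1 at (0,2)

(1,4) (0,2) (1,0)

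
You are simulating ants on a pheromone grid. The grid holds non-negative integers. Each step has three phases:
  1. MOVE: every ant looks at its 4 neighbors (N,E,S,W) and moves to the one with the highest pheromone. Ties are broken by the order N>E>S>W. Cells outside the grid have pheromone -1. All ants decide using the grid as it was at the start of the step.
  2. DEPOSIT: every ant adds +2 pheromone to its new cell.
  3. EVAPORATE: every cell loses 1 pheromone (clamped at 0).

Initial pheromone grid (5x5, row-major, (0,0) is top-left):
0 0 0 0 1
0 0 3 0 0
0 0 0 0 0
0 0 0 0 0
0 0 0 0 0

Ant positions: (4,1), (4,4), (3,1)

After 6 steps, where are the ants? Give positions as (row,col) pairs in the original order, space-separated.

Step 1: ant0:(4,1)->N->(3,1) | ant1:(4,4)->N->(3,4) | ant2:(3,1)->N->(2,1)
  grid max=2 at (1,2)
Step 2: ant0:(3,1)->N->(2,1) | ant1:(3,4)->N->(2,4) | ant2:(2,1)->S->(3,1)
  grid max=2 at (2,1)
Step 3: ant0:(2,1)->S->(3,1) | ant1:(2,4)->N->(1,4) | ant2:(3,1)->N->(2,1)
  grid max=3 at (2,1)
Step 4: ant0:(3,1)->N->(2,1) | ant1:(1,4)->N->(0,4) | ant2:(2,1)->S->(3,1)
  grid max=4 at (2,1)
Step 5: ant0:(2,1)->S->(3,1) | ant1:(0,4)->S->(1,4) | ant2:(3,1)->N->(2,1)
  grid max=5 at (2,1)
Step 6: ant0:(3,1)->N->(2,1) | ant1:(1,4)->N->(0,4) | ant2:(2,1)->S->(3,1)
  grid max=6 at (2,1)

(2,1) (0,4) (3,1)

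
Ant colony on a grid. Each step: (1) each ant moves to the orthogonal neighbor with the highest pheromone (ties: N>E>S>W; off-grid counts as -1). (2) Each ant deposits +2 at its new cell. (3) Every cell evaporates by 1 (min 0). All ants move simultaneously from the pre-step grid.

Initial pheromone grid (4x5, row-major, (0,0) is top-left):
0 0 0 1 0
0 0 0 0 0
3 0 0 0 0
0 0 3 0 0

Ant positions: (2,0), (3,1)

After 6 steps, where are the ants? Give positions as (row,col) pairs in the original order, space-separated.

Step 1: ant0:(2,0)->N->(1,0) | ant1:(3,1)->E->(3,2)
  grid max=4 at (3,2)
Step 2: ant0:(1,0)->S->(2,0) | ant1:(3,2)->N->(2,2)
  grid max=3 at (2,0)
Step 3: ant0:(2,0)->N->(1,0) | ant1:(2,2)->S->(3,2)
  grid max=4 at (3,2)
Step 4: ant0:(1,0)->S->(2,0) | ant1:(3,2)->N->(2,2)
  grid max=3 at (2,0)
Step 5: ant0:(2,0)->N->(1,0) | ant1:(2,2)->S->(3,2)
  grid max=4 at (3,2)
Step 6: ant0:(1,0)->S->(2,0) | ant1:(3,2)->N->(2,2)
  grid max=3 at (2,0)

(2,0) (2,2)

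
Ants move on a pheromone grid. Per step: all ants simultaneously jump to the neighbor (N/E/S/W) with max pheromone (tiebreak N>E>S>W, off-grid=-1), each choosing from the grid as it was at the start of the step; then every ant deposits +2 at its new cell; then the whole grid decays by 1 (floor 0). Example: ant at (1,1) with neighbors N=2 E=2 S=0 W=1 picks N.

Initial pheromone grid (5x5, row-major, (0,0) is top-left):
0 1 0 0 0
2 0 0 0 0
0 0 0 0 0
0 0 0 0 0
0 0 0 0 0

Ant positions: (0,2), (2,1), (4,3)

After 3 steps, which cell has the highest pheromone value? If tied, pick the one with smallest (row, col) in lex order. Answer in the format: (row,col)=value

Answer: (0,1)=4

Derivation:
Step 1: ant0:(0,2)->W->(0,1) | ant1:(2,1)->N->(1,1) | ant2:(4,3)->N->(3,3)
  grid max=2 at (0,1)
Step 2: ant0:(0,1)->S->(1,1) | ant1:(1,1)->N->(0,1) | ant2:(3,3)->N->(2,3)
  grid max=3 at (0,1)
Step 3: ant0:(1,1)->N->(0,1) | ant1:(0,1)->S->(1,1) | ant2:(2,3)->N->(1,3)
  grid max=4 at (0,1)
Final grid:
  0 4 0 0 0
  0 3 0 1 0
  0 0 0 0 0
  0 0 0 0 0
  0 0 0 0 0
Max pheromone 4 at (0,1)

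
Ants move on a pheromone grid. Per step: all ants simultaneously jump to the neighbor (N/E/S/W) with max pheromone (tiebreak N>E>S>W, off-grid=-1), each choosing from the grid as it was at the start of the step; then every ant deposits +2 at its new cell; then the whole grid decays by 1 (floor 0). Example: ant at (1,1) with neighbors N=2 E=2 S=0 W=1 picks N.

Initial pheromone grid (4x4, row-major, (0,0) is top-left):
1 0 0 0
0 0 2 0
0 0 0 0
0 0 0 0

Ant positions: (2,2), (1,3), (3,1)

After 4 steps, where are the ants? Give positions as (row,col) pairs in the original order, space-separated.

Step 1: ant0:(2,2)->N->(1,2) | ant1:(1,3)->W->(1,2) | ant2:(3,1)->N->(2,1)
  grid max=5 at (1,2)
Step 2: ant0:(1,2)->N->(0,2) | ant1:(1,2)->N->(0,2) | ant2:(2,1)->N->(1,1)
  grid max=4 at (1,2)
Step 3: ant0:(0,2)->S->(1,2) | ant1:(0,2)->S->(1,2) | ant2:(1,1)->E->(1,2)
  grid max=9 at (1,2)
Step 4: ant0:(1,2)->N->(0,2) | ant1:(1,2)->N->(0,2) | ant2:(1,2)->N->(0,2)
  grid max=8 at (1,2)

(0,2) (0,2) (0,2)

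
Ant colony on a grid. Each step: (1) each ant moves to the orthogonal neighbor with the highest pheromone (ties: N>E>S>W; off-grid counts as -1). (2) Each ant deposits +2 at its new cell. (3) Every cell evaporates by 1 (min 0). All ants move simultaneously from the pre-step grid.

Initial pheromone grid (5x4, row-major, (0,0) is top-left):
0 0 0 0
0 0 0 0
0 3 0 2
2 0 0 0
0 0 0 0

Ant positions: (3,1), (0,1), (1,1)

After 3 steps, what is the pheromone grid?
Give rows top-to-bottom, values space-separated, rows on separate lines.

After step 1: ants at (2,1),(0,2),(2,1)
  0 0 1 0
  0 0 0 0
  0 6 0 1
  1 0 0 0
  0 0 0 0
After step 2: ants at (1,1),(0,3),(1,1)
  0 0 0 1
  0 3 0 0
  0 5 0 0
  0 0 0 0
  0 0 0 0
After step 3: ants at (2,1),(1,3),(2,1)
  0 0 0 0
  0 2 0 1
  0 8 0 0
  0 0 0 0
  0 0 0 0

0 0 0 0
0 2 0 1
0 8 0 0
0 0 0 0
0 0 0 0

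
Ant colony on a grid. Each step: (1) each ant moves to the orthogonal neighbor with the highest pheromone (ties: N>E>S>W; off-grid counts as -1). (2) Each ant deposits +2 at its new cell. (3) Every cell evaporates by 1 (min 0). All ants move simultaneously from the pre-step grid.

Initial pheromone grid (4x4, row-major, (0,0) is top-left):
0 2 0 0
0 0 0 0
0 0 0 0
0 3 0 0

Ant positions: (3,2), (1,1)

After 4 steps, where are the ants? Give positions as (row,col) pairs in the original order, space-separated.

Step 1: ant0:(3,2)->W->(3,1) | ant1:(1,1)->N->(0,1)
  grid max=4 at (3,1)
Step 2: ant0:(3,1)->N->(2,1) | ant1:(0,1)->E->(0,2)
  grid max=3 at (3,1)
Step 3: ant0:(2,1)->S->(3,1) | ant1:(0,2)->W->(0,1)
  grid max=4 at (3,1)
Step 4: ant0:(3,1)->N->(2,1) | ant1:(0,1)->E->(0,2)
  grid max=3 at (3,1)

(2,1) (0,2)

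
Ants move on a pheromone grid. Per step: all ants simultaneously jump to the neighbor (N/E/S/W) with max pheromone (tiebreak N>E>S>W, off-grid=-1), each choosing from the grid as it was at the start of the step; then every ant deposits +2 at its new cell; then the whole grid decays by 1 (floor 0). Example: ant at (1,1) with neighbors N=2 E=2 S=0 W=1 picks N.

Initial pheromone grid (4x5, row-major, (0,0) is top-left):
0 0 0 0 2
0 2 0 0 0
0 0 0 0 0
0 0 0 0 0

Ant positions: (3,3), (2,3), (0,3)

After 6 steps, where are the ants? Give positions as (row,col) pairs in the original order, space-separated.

Step 1: ant0:(3,3)->N->(2,3) | ant1:(2,3)->N->(1,3) | ant2:(0,3)->E->(0,4)
  grid max=3 at (0,4)
Step 2: ant0:(2,3)->N->(1,3) | ant1:(1,3)->S->(2,3) | ant2:(0,4)->S->(1,4)
  grid max=2 at (0,4)
Step 3: ant0:(1,3)->S->(2,3) | ant1:(2,3)->N->(1,3) | ant2:(1,4)->N->(0,4)
  grid max=3 at (0,4)
Step 4: ant0:(2,3)->N->(1,3) | ant1:(1,3)->S->(2,3) | ant2:(0,4)->S->(1,4)
  grid max=4 at (1,3)
Step 5: ant0:(1,3)->S->(2,3) | ant1:(2,3)->N->(1,3) | ant2:(1,4)->W->(1,3)
  grid max=7 at (1,3)
Step 6: ant0:(2,3)->N->(1,3) | ant1:(1,3)->S->(2,3) | ant2:(1,3)->S->(2,3)
  grid max=8 at (1,3)

(1,3) (2,3) (2,3)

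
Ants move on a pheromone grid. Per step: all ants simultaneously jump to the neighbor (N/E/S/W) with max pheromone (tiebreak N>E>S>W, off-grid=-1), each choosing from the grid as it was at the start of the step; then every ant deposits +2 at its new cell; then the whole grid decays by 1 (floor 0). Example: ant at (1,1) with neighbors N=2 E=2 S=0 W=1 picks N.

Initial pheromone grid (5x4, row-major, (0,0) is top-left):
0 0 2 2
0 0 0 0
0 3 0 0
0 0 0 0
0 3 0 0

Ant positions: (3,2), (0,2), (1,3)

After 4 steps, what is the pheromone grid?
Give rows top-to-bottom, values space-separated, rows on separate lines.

After step 1: ants at (2,2),(0,3),(0,3)
  0 0 1 5
  0 0 0 0
  0 2 1 0
  0 0 0 0
  0 2 0 0
After step 2: ants at (2,1),(0,2),(0,2)
  0 0 4 4
  0 0 0 0
  0 3 0 0
  0 0 0 0
  0 1 0 0
After step 3: ants at (1,1),(0,3),(0,3)
  0 0 3 7
  0 1 0 0
  0 2 0 0
  0 0 0 0
  0 0 0 0
After step 4: ants at (2,1),(0,2),(0,2)
  0 0 6 6
  0 0 0 0
  0 3 0 0
  0 0 0 0
  0 0 0 0

0 0 6 6
0 0 0 0
0 3 0 0
0 0 0 0
0 0 0 0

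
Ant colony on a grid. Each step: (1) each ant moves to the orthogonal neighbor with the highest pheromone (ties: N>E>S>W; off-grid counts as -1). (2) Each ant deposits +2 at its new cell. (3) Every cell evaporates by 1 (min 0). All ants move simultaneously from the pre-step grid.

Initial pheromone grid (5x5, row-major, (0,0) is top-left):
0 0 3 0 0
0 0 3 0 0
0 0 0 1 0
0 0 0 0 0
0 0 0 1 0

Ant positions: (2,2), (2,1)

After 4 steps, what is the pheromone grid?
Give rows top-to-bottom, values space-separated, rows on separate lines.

After step 1: ants at (1,2),(1,1)
  0 0 2 0 0
  0 1 4 0 0
  0 0 0 0 0
  0 0 0 0 0
  0 0 0 0 0
After step 2: ants at (0,2),(1,2)
  0 0 3 0 0
  0 0 5 0 0
  0 0 0 0 0
  0 0 0 0 0
  0 0 0 0 0
After step 3: ants at (1,2),(0,2)
  0 0 4 0 0
  0 0 6 0 0
  0 0 0 0 0
  0 0 0 0 0
  0 0 0 0 0
After step 4: ants at (0,2),(1,2)
  0 0 5 0 0
  0 0 7 0 0
  0 0 0 0 0
  0 0 0 0 0
  0 0 0 0 0

0 0 5 0 0
0 0 7 0 0
0 0 0 0 0
0 0 0 0 0
0 0 0 0 0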